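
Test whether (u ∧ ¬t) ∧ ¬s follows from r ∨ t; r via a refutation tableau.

No

Initial set: {(r ∨ t); r; ¬((u ∧ ¬t) ∧ ¬s)}.
(r ∨ t): β-rule — branch into r  //  t.
  branch 1 (add r):
    ¬((u ∧ ¬t) ∧ ¬s): β-rule — branch into ¬(u ∧ ¬t)  //  ¬¬s.
      branch 1.1 (add ¬(u ∧ ¬t)):
        ¬(u ∧ ¬t): β-rule — branch into ¬u  //  ¬¬t.
          branch 1.1.1 (add ¬u):
            ○ open, literals {r=true, u=false}.
          branch 1.1.2 (add ¬¬t):
            ○ open, literals {r=true, t=true}.
      branch 1.2 (add ¬¬s):
        ○ open, literals {r=true, s=true}.
  branch 2 (add t):
    ¬((u ∧ ¬t) ∧ ¬s): β-rule — branch into ¬(u ∧ ¬t)  //  ¬¬s.
      branch 2.1 (add ¬(u ∧ ¬t)):
        ¬(u ∧ ¬t): β-rule — branch into ¬u  //  ¬¬t.
          branch 2.1.1 (add ¬u):
            ○ open, literals {r=true, t=true, u=false}.
          branch 2.1.2 (add ¬¬t):
            ○ open, literals {r=true, t=true}.
      branch 2.2 (add ¬¬s):
        ○ open, literals {r=true, s=true, t=true}.
0 branches closed, 6 open.
An open branch gives a countermodel: r=true, u=false (unmentioned atoms arbitrary); the premises hold there but the conclusion fails.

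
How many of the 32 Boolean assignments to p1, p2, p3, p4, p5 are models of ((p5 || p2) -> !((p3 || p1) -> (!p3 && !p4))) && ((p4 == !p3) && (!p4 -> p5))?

Initial set: {(((p5 || p2) -> !((p3 || p1) -> (!p3 && !p4))) && ((p4 == !p3) && (!p4 -> p5)))}.
(((p5 || p2) -> !((p3 || p1) -> (!p3 && !p4))) && ((p4 == !p3) && (!p4 -> p5))): α-rule — add ((p5 || p2) -> !((p3 || p1) -> (!p3 && !p4))), ((p4 == !p3) && (!p4 -> p5)).
((p4 == !p3) && (!p4 -> p5)): α-rule — add (p4 == !p3), (!p4 -> p5).
((p5 || p2) -> !((p3 || p1) -> (!p3 && !p4))): β-rule — branch into !(p5 || p2)  //  !((p3 || p1) -> (!p3 && !p4)).
  branch 1 (add !(p5 || p2)):
    !(p5 || p2): α-rule — add !p5, !p2.
    (p4 == !p3): β-rule — branch into p4, !p3  //  !p4, !!p3.
      branch 1.1 (add p4, !p3):
        (!p4 -> p5): β-rule — branch into !!p4  //  p5.
          branch 1.1.1 (add !!p4):
            ○ open, literals {p2=0, p3=0, p4=1, p5=0}.
          branch 1.1.2 (add p5):
            × closes — contains both p5 and !p5.
      branch 1.2 (add !p4, !!p3):
        (!p4 -> p5): β-rule — branch into !!p4  //  p5.
          branch 1.2.1 (add !!p4):
            × closes — contains both p4 and !p4.
          branch 1.2.2 (add p5):
            × closes — contains both p5 and !p5.
  branch 2 (add !((p3 || p1) -> (!p3 && !p4))):
    !((p3 || p1) -> (!p3 && !p4)): α-rule — add (p3 || p1), !(!p3 && !p4).
    (p4 == !p3): β-rule — branch into p4, !p3  //  !p4, !!p3.
      branch 2.1 (add p4, !p3):
        (!p4 -> p5): β-rule — branch into !!p4  //  p5.
          branch 2.1.1 (add !!p4):
            (p3 || p1): β-rule — branch into p3  //  p1.
              branch 2.1.1.1 (add p3):
                × closes — contains both p3 and !p3.
              branch 2.1.1.2 (add p1):
                !(!p3 && !p4): β-rule — branch into !!p3  //  !!p4.
                  branch 2.1.1.2.1 (add !!p3):
                    × closes — contains both p3 and !p3.
                  branch 2.1.1.2.2 (add !!p4):
                    ○ open, literals {p1=1, p3=0, p4=1}.
          branch 2.1.2 (add p5):
            (p3 || p1): β-rule — branch into p3  //  p1.
              branch 2.1.2.1 (add p3):
                × closes — contains both p3 and !p3.
              branch 2.1.2.2 (add p1):
                !(!p3 && !p4): β-rule — branch into !!p3  //  !!p4.
                  branch 2.1.2.2.1 (add !!p3):
                    × closes — contains both p3 and !p3.
                  branch 2.1.2.2.2 (add !!p4):
                    ○ open, literals {p1=1, p3=0, p4=1, p5=1}.
      branch 2.2 (add !p4, !!p3):
        (!p4 -> p5): β-rule — branch into !!p4  //  p5.
          branch 2.2.1 (add !!p4):
            × closes — contains both p4 and !p4.
          branch 2.2.2 (add p5):
            (p3 || p1): β-rule — branch into p3  //  p1.
              branch 2.2.2.1 (add p3):
                !(!p3 && !p4): β-rule — branch into !!p3  //  !!p4.
                  branch 2.2.2.1.1 (add !!p3):
                    ○ open, literals {p3=1, p4=0, p5=1}.
                  branch 2.2.2.1.2 (add !!p4):
                    × closes — contains both p4 and !p4.
              branch 2.2.2.2 (add p1):
                !(!p3 && !p4): β-rule — branch into !!p3  //  !!p4.
                  branch 2.2.2.2.1 (add !!p3):
                    ○ open, literals {p1=1, p3=1, p4=0, p5=1}.
                  branch 2.2.2.2.2 (add !!p4):
                    × closes — contains both p4 and !p4.
10 branches closed, 5 open.
Each open branch fixes some atoms; the unmentioned ones are free. Counting distinct full assignments: branch {p2=0, p3=0, p4=1, p5=0} (p1) contributes 2 new; branch {p1=1, p3=0, p4=1} (p2, p5) contributes 3 new; branch {p1=1, p3=0, p4=1, p5=1} (p2) contributes 0 new; branch {p3=1, p4=0, p5=1} (p1, p2) contributes 4 new; branch {p1=1, p3=1, p4=0, p5=1} (p2) contributes 0 new. Total: 9.

9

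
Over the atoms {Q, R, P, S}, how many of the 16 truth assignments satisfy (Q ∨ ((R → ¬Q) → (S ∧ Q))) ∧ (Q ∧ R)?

Initial set: {T ((Q ∨ ((R → ¬Q) → (S ∧ Q))) ∧ (Q ∧ R))}.
T ((Q ∨ ((R → ¬Q) → (S ∧ Q))) ∧ (Q ∧ R)): α-rule — add T (Q ∨ ((R → ¬Q) → (S ∧ Q))), T (Q ∧ R).
T (Q ∧ R): α-rule — add T Q, T R.
T (Q ∨ ((R → ¬Q) → (S ∧ Q))): β-rule — branch into T Q  //  T ((R → ¬Q) → (S ∧ Q)).
  branch 1 (add T Q):
    ○ open, literals {Q=true, R=true}.
  branch 2 (add T ((R → ¬Q) → (S ∧ Q))):
    T ((R → ¬Q) → (S ∧ Q)): β-rule — branch into F (R → ¬Q)  //  T (S ∧ Q).
      branch 2.1 (add F (R → ¬Q)):
        F (R → ¬Q): α-rule — add T R, F ¬Q.
        ○ open, literals {Q=true, R=true}.
      branch 2.2 (add T (S ∧ Q)):
        T (S ∧ Q): α-rule — add T S, T Q.
        ○ open, literals {Q=true, R=true, S=true}.
0 branches closed, 3 open.
Each open branch fixes some atoms; the unmentioned ones are free. Counting distinct full assignments: branch {Q=true, R=true} (P, S) contributes 4 new; branch {Q=true, R=true} (P, S) contributes 0 new; branch {Q=true, R=true, S=true} (P) contributes 0 new. Total: 4.

4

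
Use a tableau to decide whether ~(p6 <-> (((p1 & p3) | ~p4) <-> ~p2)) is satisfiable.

Initial set: {~(p6 <-> (((p1 & p3) | ~p4) <-> ~p2))}.
~(p6 <-> (((p1 & p3) | ~p4) <-> ~p2)): β-rule — branch into p6, ~(((p1 & p3) | ~p4) <-> ~p2)  //  ~p6, (((p1 & p3) | ~p4) <-> ~p2).
  branch 1 (add p6, ~(((p1 & p3) | ~p4) <-> ~p2)):
    ~(((p1 & p3) | ~p4) <-> ~p2): β-rule — branch into ((p1 & p3) | ~p4), ~~p2  //  ~((p1 & p3) | ~p4), ~p2.
      branch 1.1 (add ((p1 & p3) | ~p4), ~~p2):
        ((p1 & p3) | ~p4): β-rule — branch into (p1 & p3)  //  ~p4.
          branch 1.1.1 (add (p1 & p3)):
            (p1 & p3): α-rule — add p1, p3.
            ○ open, literals {p1=1, p2=1, p3=1, p6=1}.
          branch 1.1.2 (add ~p4):
            ○ open, literals {p2=1, p4=0, p6=1}.
      branch 1.2 (add ~((p1 & p3) | ~p4), ~p2):
        ~((p1 & p3) | ~p4): α-rule — add ~(p1 & p3), ~~p4.
        ~(p1 & p3): β-rule — branch into ~p1  //  ~p3.
          branch 1.2.1 (add ~p1):
            ○ open, literals {p1=0, p2=0, p4=1, p6=1}.
          branch 1.2.2 (add ~p3):
            ○ open, literals {p2=0, p3=0, p4=1, p6=1}.
  branch 2 (add ~p6, (((p1 & p3) | ~p4) <-> ~p2)):
    (((p1 & p3) | ~p4) <-> ~p2): β-rule — branch into ((p1 & p3) | ~p4), ~p2  //  ~((p1 & p3) | ~p4), ~~p2.
      branch 2.1 (add ((p1 & p3) | ~p4), ~p2):
        ((p1 & p3) | ~p4): β-rule — branch into (p1 & p3)  //  ~p4.
          branch 2.1.1 (add (p1 & p3)):
            (p1 & p3): α-rule — add p1, p3.
            ○ open, literals {p1=1, p2=0, p3=1, p6=0}.
          branch 2.1.2 (add ~p4):
            ○ open, literals {p2=0, p4=0, p6=0}.
      branch 2.2 (add ~((p1 & p3) | ~p4), ~~p2):
        ~((p1 & p3) | ~p4): α-rule — add ~(p1 & p3), ~~p4.
        ~(p1 & p3): β-rule — branch into ~p1  //  ~p3.
          branch 2.2.1 (add ~p1):
            ○ open, literals {p1=0, p2=1, p4=1, p6=0}.
          branch 2.2.2 (add ~p3):
            ○ open, literals {p2=1, p3=0, p4=1, p6=0}.
0 branches closed, 8 open.
An open branch gives a satisfying assignment: p1=1, p2=1, p3=1, p6=1.

Satisfiable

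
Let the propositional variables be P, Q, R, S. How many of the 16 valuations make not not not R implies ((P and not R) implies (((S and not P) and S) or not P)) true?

Initial set: {(not not not R implies ((P and not R) implies (((S and not P) and S) or not P)))}.
(not not not R implies ((P and not R) implies (((S and not P) and S) or not P))): β-rule — branch into not not not not R  //  ((P and not R) implies (((S and not P) and S) or not P)).
  branch 1 (add not not not not R):
    not not not not R: drop double negation, giving not not R.
    ○ open, literals {R=T}.
  branch 2 (add ((P and not R) implies (((S and not P) and S) or not P))):
    ((P and not R) implies (((S and not P) and S) or not P)): β-rule — branch into not (P and not R)  //  (((S and not P) and S) or not P).
      branch 2.1 (add not (P and not R)):
        not (P and not R): β-rule — branch into not P  //  not not R.
          branch 2.1.1 (add not P):
            ○ open, literals {P=F}.
          branch 2.1.2 (add not not R):
            ○ open, literals {R=T}.
      branch 2.2 (add (((S and not P) and S) or not P)):
        (((S and not P) and S) or not P): β-rule — branch into ((S and not P) and S)  //  not P.
          branch 2.2.1 (add ((S and not P) and S)):
            ((S and not P) and S): α-rule — add (S and not P), S.
            (S and not P): α-rule — add S, not P.
            ○ open, literals {P=F, S=T}.
          branch 2.2.2 (add not P):
            ○ open, literals {P=F}.
0 branches closed, 5 open.
Each open branch fixes some atoms; the unmentioned ones are free. Counting distinct full assignments: branch {R=T} (P, Q, S) contributes 8 new; branch {P=F} (Q, R, S) contributes 4 new; branch {R=T} (P, Q, S) contributes 0 new; branch {P=F, S=T} (Q, R) contributes 0 new; branch {P=F} (Q, R, S) contributes 0 new. Total: 12.

12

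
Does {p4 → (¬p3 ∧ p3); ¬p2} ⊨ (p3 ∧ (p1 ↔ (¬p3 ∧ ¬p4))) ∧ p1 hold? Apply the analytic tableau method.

Initial set: {T (p4 → (¬p3 ∧ p3)); T ¬p2; F ((p3 ∧ (p1 ↔ (¬p3 ∧ ¬p4))) ∧ p1)}.
T (p4 → (¬p3 ∧ p3)): β-rule — branch into F p4  //  T (¬p3 ∧ p3).
  branch 1 (add F p4):
    F ((p3 ∧ (p1 ↔ (¬p3 ∧ ¬p4))) ∧ p1): β-rule — branch into F (p3 ∧ (p1 ↔ (¬p3 ∧ ¬p4)))  //  F p1.
      branch 1.1 (add F (p3 ∧ (p1 ↔ (¬p3 ∧ ¬p4)))):
        F (p3 ∧ (p1 ↔ (¬p3 ∧ ¬p4))): β-rule — branch into F p3  //  F (p1 ↔ (¬p3 ∧ ¬p4)).
          branch 1.1.1 (add F p3):
            ○ open, literals {p2=0, p3=0, p4=0}.
          branch 1.1.2 (add F (p1 ↔ (¬p3 ∧ ¬p4))):
            F (p1 ↔ (¬p3 ∧ ¬p4)): β-rule — branch into T p1, F (¬p3 ∧ ¬p4)  //  F p1, T (¬p3 ∧ ¬p4).
              branch 1.1.2.1 (add T p1, F (¬p3 ∧ ¬p4)):
                F (¬p3 ∧ ¬p4): β-rule — branch into F ¬p3  //  F ¬p4.
                  branch 1.1.2.1.1 (add F ¬p3):
                    ○ open, literals {p1=1, p2=0, p3=1, p4=0}.
                  branch 1.1.2.1.2 (add F ¬p4):
                    × closes — contains both p4 and ¬p4.
              branch 1.1.2.2 (add F p1, T (¬p3 ∧ ¬p4)):
                T (¬p3 ∧ ¬p4): α-rule — add T ¬p3, T ¬p4.
                ○ open, literals {p1=0, p2=0, p3=0, p4=0}.
      branch 1.2 (add F p1):
        ○ open, literals {p1=0, p2=0, p4=0}.
  branch 2 (add T (¬p3 ∧ p3)):
    T (¬p3 ∧ p3): α-rule — add T ¬p3, T p3.
    × closes — contains both p3 and ¬p3.
2 branches closed, 4 open.
An open branch gives a countermodel: p2=0, p3=0, p4=0 (unmentioned atoms arbitrary); the premises hold there but the conclusion fails.

No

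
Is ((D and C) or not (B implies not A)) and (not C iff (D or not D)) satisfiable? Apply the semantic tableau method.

Initial set: {(((D and C) or not (B implies not A)) and (not C iff (D or not D)))}.
(((D and C) or not (B implies not A)) and (not C iff (D or not D))): α-rule — add ((D and C) or not (B implies not A)), (not C iff (D or not D)).
((D and C) or not (B implies not A)): β-rule — branch into (D and C)  //  not (B implies not A).
  branch 1 (add (D and C)):
    (D and C): α-rule — add D, C.
    (not C iff (D or not D)): β-rule — branch into not C, (D or not D)  //  not not C, not (D or not D).
      branch 1.1 (add not C, (D or not D)):
        × closes — contains both C and not C.
      branch 1.2 (add not not C, not (D or not D)):
        not (D or not D): α-rule — add not D, not not D.
        × closes — contains both D and not D.
  branch 2 (add not (B implies not A)):
    not (B implies not A): α-rule — add B, not not A.
    (not C iff (D or not D)): β-rule — branch into not C, (D or not D)  //  not not C, not (D or not D).
      branch 2.1 (add not C, (D or not D)):
        (D or not D): β-rule — branch into D  //  not D.
          branch 2.1.1 (add D):
            ○ open, literals {A=1, B=1, C=0, D=1}.
          branch 2.1.2 (add not D):
            ○ open, literals {A=1, B=1, C=0, D=0}.
      branch 2.2 (add not not C, not (D or not D)):
        not (D or not D): α-rule — add not D, not not D.
        × closes — contains both D and not D.
3 branches closed, 2 open.
An open branch gives a satisfying assignment: A=1, B=1, C=0, D=1.

Satisfiable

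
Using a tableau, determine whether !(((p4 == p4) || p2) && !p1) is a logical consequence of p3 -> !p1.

Initial set: {(p3 -> !p1); !!(((p4 == p4) || p2) && !p1)}.
!!(((p4 == p4) || p2) && !p1): α-rule — add ((p4 == p4) || p2), !p1.
(p3 -> !p1): β-rule — branch into !p3  //  !p1.
  branch 1 (add !p3):
    ((p4 == p4) || p2): β-rule — branch into (p4 == p4)  //  p2.
      branch 1.1 (add (p4 == p4)):
        (p4 == p4): β-rule — branch into p4, p4  //  !p4, !p4.
          branch 1.1.1 (add p4, p4):
            ○ open, literals {p1=F, p3=F, p4=T}.
          branch 1.1.2 (add !p4, !p4):
            ○ open, literals {p1=F, p3=F, p4=F}.
      branch 1.2 (add p2):
        ○ open, literals {p1=F, p2=T, p3=F}.
  branch 2 (add !p1):
    ((p4 == p4) || p2): β-rule — branch into (p4 == p4)  //  p2.
      branch 2.1 (add (p4 == p4)):
        (p4 == p4): β-rule — branch into p4, p4  //  !p4, !p4.
          branch 2.1.1 (add p4, p4):
            ○ open, literals {p1=F, p4=T}.
          branch 2.1.2 (add !p4, !p4):
            ○ open, literals {p1=F, p4=F}.
      branch 2.2 (add p2):
        ○ open, literals {p1=F, p2=T}.
0 branches closed, 6 open.
An open branch gives a countermodel: p1=F, p3=F, p4=T (unmentioned atoms arbitrary); the premises hold there but the conclusion fails.

No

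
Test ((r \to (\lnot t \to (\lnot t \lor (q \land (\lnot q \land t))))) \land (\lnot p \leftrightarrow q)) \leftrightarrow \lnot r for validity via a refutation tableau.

Not valid

Assume the negation and expand:
Initial set: {\lnot (((r \to (\lnot t \to (\lnot t \lor (q \land (\lnot q \land t))))) \land (\lnot p \leftrightarrow q)) \leftrightarrow \lnot r)}.
\lnot (((r \to (\lnot t \to (\lnot t \lor (q \land (\lnot q \land t))))) \land (\lnot p \leftrightarrow q)) \leftrightarrow \lnot r): β-rule — branch into ((r \to (\lnot t \to (\lnot t \lor (q \land (\lnot q \land t))))) \land (\lnot p \leftrightarrow q)), \lnot \lnot r  //  \lnot ((r \to (\lnot t \to (\lnot t \lor (q \land (\lnot q \land t))))) \land (\lnot p \leftrightarrow q)), \lnot r.
  branch 1 (add ((r \to (\lnot t \to (\lnot t \lor (q \land (\lnot q \land t))))) \land (\lnot p \leftrightarrow q)), \lnot \lnot r):
    ((r \to (\lnot t \to (\lnot t \lor (q \land (\lnot q \land t))))) \land (\lnot p \leftrightarrow q)): α-rule — add (r \to (\lnot t \to (\lnot t \lor (q \land (\lnot q \land t))))), (\lnot p \leftrightarrow q).
    (r \to (\lnot t \to (\lnot t \lor (q \land (\lnot q \land t))))): β-rule — branch into \lnot r  //  (\lnot t \to (\lnot t \lor (q \land (\lnot q \land t)))).
      branch 1.1 (add \lnot r):
        × closes — contains both r and \lnot r.
      branch 1.2 (add (\lnot t \to (\lnot t \lor (q \land (\lnot q \land t))))):
        (\lnot p \leftrightarrow q): β-rule — branch into \lnot p, q  //  \lnot \lnot p, \lnot q.
          branch 1.2.1 (add \lnot p, q):
            (\lnot t \to (\lnot t \lor (q \land (\lnot q \land t)))): β-rule — branch into \lnot \lnot t  //  (\lnot t \lor (q \land (\lnot q \land t))).
              branch 1.2.1.1 (add \lnot \lnot t):
                ○ open, literals {p=false, q=true, r=true, t=true}.
              branch 1.2.1.2 (add (\lnot t \lor (q \land (\lnot q \land t)))):
                (\lnot t \lor (q \land (\lnot q \land t))): β-rule — branch into \lnot t  //  (q \land (\lnot q \land t)).
                  branch 1.2.1.2.1 (add \lnot t):
                    ○ open, literals {p=false, q=true, r=true, t=false}.
                  branch 1.2.1.2.2 (add (q \land (\lnot q \land t))):
                    (q \land (\lnot q \land t)): α-rule — add q, (\lnot q \land t).
                    (\lnot q \land t): α-rule — add \lnot q, t.
                    × closes — contains both q and \lnot q.
          branch 1.2.2 (add \lnot \lnot p, \lnot q):
            (\lnot t \to (\lnot t \lor (q \land (\lnot q \land t)))): β-rule — branch into \lnot \lnot t  //  (\lnot t \lor (q \land (\lnot q \land t))).
              branch 1.2.2.1 (add \lnot \lnot t):
                ○ open, literals {p=true, q=false, r=true, t=true}.
              branch 1.2.2.2 (add (\lnot t \lor (q \land (\lnot q \land t)))):
                (\lnot t \lor (q \land (\lnot q \land t))): β-rule — branch into \lnot t  //  (q \land (\lnot q \land t)).
                  branch 1.2.2.2.1 (add \lnot t):
                    ○ open, literals {p=true, q=false, r=true, t=false}.
                  branch 1.2.2.2.2 (add (q \land (\lnot q \land t))):
                    (q \land (\lnot q \land t)): α-rule — add q, (\lnot q \land t).
                    × closes — contains both q and \lnot q.
  branch 2 (add \lnot ((r \to (\lnot t \to (\lnot t \lor (q \land (\lnot q \land t))))) \land (\lnot p \leftrightarrow q)), \lnot r):
    \lnot ((r \to (\lnot t \to (\lnot t \lor (q \land (\lnot q \land t))))) \land (\lnot p \leftrightarrow q)): β-rule — branch into \lnot (r \to (\lnot t \to (\lnot t \lor (q \land (\lnot q \land t)))))  //  \lnot (\lnot p \leftrightarrow q).
      branch 2.1 (add \lnot (r \to (\lnot t \to (\lnot t \lor (q \land (\lnot q \land t)))))):
        \lnot (r \to (\lnot t \to (\lnot t \lor (q \land (\lnot q \land t))))): α-rule — add r, \lnot (\lnot t \to (\lnot t \lor (q \land (\lnot q \land t)))).
        × closes — contains both r and \lnot r.
      branch 2.2 (add \lnot (\lnot p \leftrightarrow q)):
        \lnot (\lnot p \leftrightarrow q): β-rule — branch into \lnot p, \lnot q  //  \lnot \lnot p, q.
          branch 2.2.1 (add \lnot p, \lnot q):
            ○ open, literals {p=false, q=false, r=false}.
          branch 2.2.2 (add \lnot \lnot p, q):
            ○ open, literals {p=true, q=true, r=false}.
4 branches closed, 6 open.
An open branch gives a countermodel: p=false, q=true, r=true, t=true (unmentioned atoms arbitrary); under it the original formula is false.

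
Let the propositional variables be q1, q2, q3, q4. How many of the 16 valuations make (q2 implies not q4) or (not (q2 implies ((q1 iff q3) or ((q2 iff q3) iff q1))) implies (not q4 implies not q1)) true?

Initial set: {((q2 implies not q4) or (not (q2 implies ((q1 iff q3) or ((q2 iff q3) iff q1))) implies (not q4 implies not q1)))}.
((q2 implies not q4) or (not (q2 implies ((q1 iff q3) or ((q2 iff q3) iff q1))) implies (not q4 implies not q1))): β-rule — branch into (q2 implies not q4)  //  (not (q2 implies ((q1 iff q3) or ((q2 iff q3) iff q1))) implies (not q4 implies not q1)).
  branch 1 (add (q2 implies not q4)):
    (q2 implies not q4): β-rule — branch into not q2  //  not q4.
      branch 1.1 (add not q2):
        ○ open, literals {q2=F}.
      branch 1.2 (add not q4):
        ○ open, literals {q4=F}.
  branch 2 (add (not (q2 implies ((q1 iff q3) or ((q2 iff q3) iff q1))) implies (not q4 implies not q1))):
    (not (q2 implies ((q1 iff q3) or ((q2 iff q3) iff q1))) implies (not q4 implies not q1)): β-rule — branch into not not (q2 implies ((q1 iff q3) or ((q2 iff q3) iff q1)))  //  (not q4 implies not q1).
      branch 2.1 (add not not (q2 implies ((q1 iff q3) or ((q2 iff q3) iff q1)))):
        not not (q2 implies ((q1 iff q3) or ((q2 iff q3) iff q1))): β-rule — branch into not q2  //  ((q1 iff q3) or ((q2 iff q3) iff q1)).
          branch 2.1.1 (add not q2):
            ○ open, literals {q2=F}.
          branch 2.1.2 (add ((q1 iff q3) or ((q2 iff q3) iff q1))):
            ((q1 iff q3) or ((q2 iff q3) iff q1)): β-rule — branch into (q1 iff q3)  //  ((q2 iff q3) iff q1).
              branch 2.1.2.1 (add (q1 iff q3)):
                (q1 iff q3): β-rule — branch into q1, q3  //  not q1, not q3.
                  branch 2.1.2.1.1 (add q1, q3):
                    ○ open, literals {q1=T, q3=T}.
                  branch 2.1.2.1.2 (add not q1, not q3):
                    ○ open, literals {q1=F, q3=F}.
              branch 2.1.2.2 (add ((q2 iff q3) iff q1)):
                ((q2 iff q3) iff q1): β-rule — branch into (q2 iff q3), q1  //  not (q2 iff q3), not q1.
                  branch 2.1.2.2.1 (add (q2 iff q3), q1):
                    (q2 iff q3): β-rule — branch into q2, q3  //  not q2, not q3.
                      branch 2.1.2.2.1.1 (add q2, q3):
                        ○ open, literals {q1=T, q2=T, q3=T}.
                      branch 2.1.2.2.1.2 (add not q2, not q3):
                        ○ open, literals {q1=T, q2=F, q3=F}.
                  branch 2.1.2.2.2 (add not (q2 iff q3), not q1):
                    not (q2 iff q3): β-rule — branch into q2, not q3  //  not q2, q3.
                      branch 2.1.2.2.2.1 (add q2, not q3):
                        ○ open, literals {q1=F, q2=T, q3=F}.
                      branch 2.1.2.2.2.2 (add not q2, q3):
                        ○ open, literals {q1=F, q2=F, q3=T}.
      branch 2.2 (add (not q4 implies not q1)):
        (not q4 implies not q1): β-rule — branch into not not q4  //  not q1.
          branch 2.2.1 (add not not q4):
            ○ open, literals {q4=T}.
          branch 2.2.2 (add not q1):
            ○ open, literals {q1=F}.
0 branches closed, 11 open.
Each open branch fixes some atoms; the unmentioned ones are free. Counting distinct full assignments: branch {q2=F} (q1, q3, q4) contributes 8 new; branch {q4=F} (q1, q2, q3) contributes 4 new; branch {q2=F} (q1, q3, q4) contributes 0 new; branch {q1=T, q3=T} (q2, q4) contributes 1 new; branch {q1=F, q3=F} (q2, q4) contributes 1 new; branch {q1=T, q2=T, q3=T} (q4) contributes 0 new; branch {q1=T, q2=F, q3=F} (q4) contributes 0 new; branch {q1=F, q2=T, q3=F} (q4) contributes 0 new; branch {q1=F, q2=F, q3=T} (q4) contributes 0 new; branch {q4=T} (q1, q2, q3) contributes 2 new; branch {q1=F} (q2, q3, q4) contributes 0 new. Total: 16.

16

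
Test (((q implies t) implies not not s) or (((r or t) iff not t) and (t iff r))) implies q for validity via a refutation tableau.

Assume the negation and expand:
Initial set: {not ((((q implies t) implies not not s) or (((r or t) iff not t) and (t iff r))) implies q)}.
not ((((q implies t) implies not not s) or (((r or t) iff not t) and (t iff r))) implies q): α-rule — add (((q implies t) implies not not s) or (((r or t) iff not t) and (t iff r))), not q.
(((q implies t) implies not not s) or (((r or t) iff not t) and (t iff r))): β-rule — branch into ((q implies t) implies not not s)  //  (((r or t) iff not t) and (t iff r)).
  branch 1 (add ((q implies t) implies not not s)):
    ((q implies t) implies not not s): β-rule — branch into not (q implies t)  //  not not s.
      branch 1.1 (add not (q implies t)):
        not (q implies t): α-rule — add q, not t.
        × closes — contains both q and not q.
      branch 1.2 (add not not s):
        not not s: drop double negation, giving s.
        ○ open, literals {q=0, s=1}.
  branch 2 (add (((r or t) iff not t) and (t iff r))):
    (((r or t) iff not t) and (t iff r)): α-rule — add ((r or t) iff not t), (t iff r).
    ((r or t) iff not t): β-rule — branch into (r or t), not t  //  not (r or t), not not t.
      branch 2.1 (add (r or t), not t):
        (t iff r): β-rule — branch into t, r  //  not t, not r.
          branch 2.1.1 (add t, r):
            × closes — contains both t and not t.
          branch 2.1.2 (add not t, not r):
            (r or t): β-rule — branch into r  //  t.
              branch 2.1.2.1 (add r):
                × closes — contains both r and not r.
              branch 2.1.2.2 (add t):
                × closes — contains both t and not t.
      branch 2.2 (add not (r or t), not not t):
        not (r or t): α-rule — add not r, not t.
        × closes — contains both t and not t.
5 branches closed, 1 open.
An open branch gives a countermodel: q=0, s=1 (unmentioned atoms arbitrary); under it the original formula is false.

Not valid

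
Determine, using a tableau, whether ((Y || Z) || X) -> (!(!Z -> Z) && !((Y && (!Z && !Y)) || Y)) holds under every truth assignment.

Not valid

Assume the negation and expand:
Initial set: {!(((Y || Z) || X) -> (!(!Z -> Z) && !((Y && (!Z && !Y)) || Y)))}.
!(((Y || Z) || X) -> (!(!Z -> Z) && !((Y && (!Z && !Y)) || Y))): α-rule — add ((Y || Z) || X), !(!(!Z -> Z) && !((Y && (!Z && !Y)) || Y)).
((Y || Z) || X): β-rule — branch into (Y || Z)  //  X.
  branch 1 (add (Y || Z)):
    !(!(!Z -> Z) && !((Y && (!Z && !Y)) || Y)): β-rule — branch into !!(!Z -> Z)  //  !!((Y && (!Z && !Y)) || Y).
      branch 1.1 (add !!(!Z -> Z)):
        (Y || Z): β-rule — branch into Y  //  Z.
          branch 1.1.1 (add Y):
            !!(!Z -> Z): β-rule — branch into !!Z  //  Z.
              branch 1.1.1.1 (add !!Z):
                ○ open, literals {Y=T, Z=T}.
              branch 1.1.1.2 (add Z):
                ○ open, literals {Y=T, Z=T}.
          branch 1.1.2 (add Z):
            !!(!Z -> Z): β-rule — branch into !!Z  //  Z.
              branch 1.1.2.1 (add !!Z):
                ○ open, literals {Z=T}.
              branch 1.1.2.2 (add Z):
                ○ open, literals {Z=T}.
      branch 1.2 (add !!((Y && (!Z && !Y)) || Y)):
        (Y || Z): β-rule — branch into Y  //  Z.
          branch 1.2.1 (add Y):
            !!((Y && (!Z && !Y)) || Y): β-rule — branch into (Y && (!Z && !Y))  //  Y.
              branch 1.2.1.1 (add (Y && (!Z && !Y))):
                (Y && (!Z && !Y)): α-rule — add Y, (!Z && !Y).
                (!Z && !Y): α-rule — add !Z, !Y.
                × closes — contains both Y and !Y.
              branch 1.2.1.2 (add Y):
                ○ open, literals {Y=T}.
          branch 1.2.2 (add Z):
            !!((Y && (!Z && !Y)) || Y): β-rule — branch into (Y && (!Z && !Y))  //  Y.
              branch 1.2.2.1 (add (Y && (!Z && !Y))):
                (Y && (!Z && !Y)): α-rule — add Y, (!Z && !Y).
                (!Z && !Y): α-rule — add !Z, !Y.
                × closes — contains both Z and !Z.
              branch 1.2.2.2 (add Y):
                ○ open, literals {Y=T, Z=T}.
  branch 2 (add X):
    !(!(!Z -> Z) && !((Y && (!Z && !Y)) || Y)): β-rule — branch into !!(!Z -> Z)  //  !!((Y && (!Z && !Y)) || Y).
      branch 2.1 (add !!(!Z -> Z)):
        !!(!Z -> Z): β-rule — branch into !!Z  //  Z.
          branch 2.1.1 (add !!Z):
            ○ open, literals {X=T, Z=T}.
          branch 2.1.2 (add Z):
            ○ open, literals {X=T, Z=T}.
      branch 2.2 (add !!((Y && (!Z && !Y)) || Y)):
        !!((Y && (!Z && !Y)) || Y): β-rule — branch into (Y && (!Z && !Y))  //  Y.
          branch 2.2.1 (add (Y && (!Z && !Y))):
            (Y && (!Z && !Y)): α-rule — add Y, (!Z && !Y).
            (!Z && !Y): α-rule — add !Z, !Y.
            × closes — contains both Y and !Y.
          branch 2.2.2 (add Y):
            ○ open, literals {X=T, Y=T}.
3 branches closed, 9 open.
An open branch gives a countermodel: Y=T, Z=T (unmentioned atoms arbitrary); under it the original formula is false.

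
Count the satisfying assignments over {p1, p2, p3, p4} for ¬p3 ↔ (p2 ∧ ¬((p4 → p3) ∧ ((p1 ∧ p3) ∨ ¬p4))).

Initial set: {(¬p3 ↔ (p2 ∧ ¬((p4 → p3) ∧ ((p1 ∧ p3) ∨ ¬p4))))}.
(¬p3 ↔ (p2 ∧ ¬((p4 → p3) ∧ ((p1 ∧ p3) ∨ ¬p4)))): β-rule — branch into ¬p3, (p2 ∧ ¬((p4 → p3) ∧ ((p1 ∧ p3) ∨ ¬p4)))  //  ¬¬p3, ¬(p2 ∧ ¬((p4 → p3) ∧ ((p1 ∧ p3) ∨ ¬p4))).
  branch 1 (add ¬p3, (p2 ∧ ¬((p4 → p3) ∧ ((p1 ∧ p3) ∨ ¬p4)))):
    (p2 ∧ ¬((p4 → p3) ∧ ((p1 ∧ p3) ∨ ¬p4))): α-rule — add p2, ¬((p4 → p3) ∧ ((p1 ∧ p3) ∨ ¬p4)).
    ¬((p4 → p3) ∧ ((p1 ∧ p3) ∨ ¬p4)): β-rule — branch into ¬(p4 → p3)  //  ¬((p1 ∧ p3) ∨ ¬p4).
      branch 1.1 (add ¬(p4 → p3)):
        ¬(p4 → p3): α-rule — add p4, ¬p3.
        ○ open, literals {p2=true, p3=false, p4=true}.
      branch 1.2 (add ¬((p1 ∧ p3) ∨ ¬p4)):
        ¬((p1 ∧ p3) ∨ ¬p4): α-rule — add ¬(p1 ∧ p3), ¬¬p4.
        ¬(p1 ∧ p3): β-rule — branch into ¬p1  //  ¬p3.
          branch 1.2.1 (add ¬p1):
            ○ open, literals {p1=false, p2=true, p3=false, p4=true}.
          branch 1.2.2 (add ¬p3):
            ○ open, literals {p2=true, p3=false, p4=true}.
  branch 2 (add ¬¬p3, ¬(p2 ∧ ¬((p4 → p3) ∧ ((p1 ∧ p3) ∨ ¬p4)))):
    ¬(p2 ∧ ¬((p4 → p3) ∧ ((p1 ∧ p3) ∨ ¬p4))): β-rule — branch into ¬p2  //  ¬¬((p4 → p3) ∧ ((p1 ∧ p3) ∨ ¬p4)).
      branch 2.1 (add ¬p2):
        ○ open, literals {p2=false, p3=true}.
      branch 2.2 (add ¬¬((p4 → p3) ∧ ((p1 ∧ p3) ∨ ¬p4))):
        ¬¬((p4 → p3) ∧ ((p1 ∧ p3) ∨ ¬p4)): α-rule — add (p4 → p3), ((p1 ∧ p3) ∨ ¬p4).
        (p4 → p3): β-rule — branch into ¬p4  //  p3.
          branch 2.2.1 (add ¬p4):
            ((p1 ∧ p3) ∨ ¬p4): β-rule — branch into (p1 ∧ p3)  //  ¬p4.
              branch 2.2.1.1 (add (p1 ∧ p3)):
                (p1 ∧ p3): α-rule — add p1, p3.
                ○ open, literals {p1=true, p3=true, p4=false}.
              branch 2.2.1.2 (add ¬p4):
                ○ open, literals {p3=true, p4=false}.
          branch 2.2.2 (add p3):
            ((p1 ∧ p3) ∨ ¬p4): β-rule — branch into (p1 ∧ p3)  //  ¬p4.
              branch 2.2.2.1 (add (p1 ∧ p3)):
                (p1 ∧ p3): α-rule — add p1, p3.
                ○ open, literals {p1=true, p3=true}.
              branch 2.2.2.2 (add ¬p4):
                ○ open, literals {p3=true, p4=false}.
0 branches closed, 8 open.
Each open branch fixes some atoms; the unmentioned ones are free. Counting distinct full assignments: branch {p2=true, p3=false, p4=true} (p1) contributes 2 new; branch {p1=false, p2=true, p3=false, p4=true} (none free) contributes 0 new; branch {p2=true, p3=false, p4=true} (p1) contributes 0 new; branch {p2=false, p3=true} (p1, p4) contributes 4 new; branch {p1=true, p3=true, p4=false} (p2) contributes 1 new; branch {p3=true, p4=false} (p1, p2) contributes 1 new; branch {p1=true, p3=true} (p2, p4) contributes 1 new; branch {p3=true, p4=false} (p1, p2) contributes 0 new. Total: 9.

9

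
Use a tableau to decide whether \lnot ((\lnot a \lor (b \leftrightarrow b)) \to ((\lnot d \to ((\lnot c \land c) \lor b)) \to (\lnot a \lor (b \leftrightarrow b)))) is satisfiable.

Unsatisfiable

Initial set: {T \lnot ((\lnot a \lor (b \leftrightarrow b)) \to ((\lnot d \to ((\lnot c \land c) \lor b)) \to (\lnot a \lor (b \leftrightarrow b))))}.
T \lnot ((\lnot a \lor (b \leftrightarrow b)) \to ((\lnot d \to ((\lnot c \land c) \lor b)) \to (\lnot a \lor (b \leftrightarrow b)))): α-rule — add T (\lnot a \lor (b \leftrightarrow b)), F ((\lnot d \to ((\lnot c \land c) \lor b)) \to (\lnot a \lor (b \leftrightarrow b))).
F ((\lnot d \to ((\lnot c \land c) \lor b)) \to (\lnot a \lor (b \leftrightarrow b))): α-rule — add T (\lnot d \to ((\lnot c \land c) \lor b)), F (\lnot a \lor (b \leftrightarrow b)).
F (\lnot a \lor (b \leftrightarrow b)): α-rule — add F \lnot a, F (b \leftrightarrow b).
T (\lnot a \lor (b \leftrightarrow b)): β-rule — branch into T \lnot a  //  T (b \leftrightarrow b).
  branch 1 (add T \lnot a):
    × closes — contains both a and \lnot a.
  branch 2 (add T (b \leftrightarrow b)):
    T (\lnot d \to ((\lnot c \land c) \lor b)): β-rule — branch into F \lnot d  //  T ((\lnot c \land c) \lor b).
      branch 2.1 (add F \lnot d):
        F (b \leftrightarrow b): β-rule — branch into T b, F b  //  F b, T b.
          branch 2.1.1 (add T b, F b):
            × closes — contains both b and \lnot b.
          branch 2.1.2 (add F b, T b):
            × closes — contains both b and \lnot b.
      branch 2.2 (add T ((\lnot c \land c) \lor b)):
        F (b \leftrightarrow b): β-rule — branch into T b, F b  //  F b, T b.
          branch 2.2.1 (add T b, F b):
            × closes — contains both b and \lnot b.
          branch 2.2.2 (add F b, T b):
            × closes — contains both b and \lnot b.
All 5 branches close.
Every branch closed; the formula is unsatisfiable.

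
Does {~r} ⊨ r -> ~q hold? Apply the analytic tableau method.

Initial set: {T ~r; F (r -> ~q)}.
F (r -> ~q): α-rule — add T r, F ~q.
× closes — contains both r and ~r.
All 1 branch closes.
Every branch closed, so the premises entail the conclusion.

Yes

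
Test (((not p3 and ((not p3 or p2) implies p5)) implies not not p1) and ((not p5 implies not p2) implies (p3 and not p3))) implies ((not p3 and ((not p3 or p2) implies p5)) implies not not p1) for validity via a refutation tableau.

Valid

Assume the negation and expand:
Initial set: {not ((((not p3 and ((not p3 or p2) implies p5)) implies not not p1) and ((not p5 implies not p2) implies (p3 and not p3))) implies ((not p3 and ((not p3 or p2) implies p5)) implies not not p1))}.
not ((((not p3 and ((not p3 or p2) implies p5)) implies not not p1) and ((not p5 implies not p2) implies (p3 and not p3))) implies ((not p3 and ((not p3 or p2) implies p5)) implies not not p1)): α-rule — add (((not p3 and ((not p3 or p2) implies p5)) implies not not p1) and ((not p5 implies not p2) implies (p3 and not p3))), not ((not p3 and ((not p3 or p2) implies p5)) implies not not p1).
(((not p3 and ((not p3 or p2) implies p5)) implies not not p1) and ((not p5 implies not p2) implies (p3 and not p3))): α-rule — add ((not p3 and ((not p3 or p2) implies p5)) implies not not p1), ((not p5 implies not p2) implies (p3 and not p3)).
not ((not p3 and ((not p3 or p2) implies p5)) implies not not p1): α-rule — add (not p3 and ((not p3 or p2) implies p5)), not not not p1.
(not p3 and ((not p3 or p2) implies p5)): α-rule — add not p3, ((not p3 or p2) implies p5).
not not not p1: drop double negation, giving not p1.
((not p3 and ((not p3 or p2) implies p5)) implies not not p1): β-rule — branch into not (not p3 and ((not p3 or p2) implies p5))  //  not not p1.
  branch 1 (add not (not p3 and ((not p3 or p2) implies p5))):
    ((not p5 implies not p2) implies (p3 and not p3)): β-rule — branch into not (not p5 implies not p2)  //  (p3 and not p3).
      branch 1.1 (add not (not p5 implies not p2)):
        not (not p5 implies not p2): α-rule — add not p5, not not p2.
        ((not p3 or p2) implies p5): β-rule — branch into not (not p3 or p2)  //  p5.
          branch 1.1.1 (add not (not p3 or p2)):
            not (not p3 or p2): α-rule — add not not p3, not p2.
            × closes — contains both p3 and not p3.
          branch 1.1.2 (add p5):
            × closes — contains both p5 and not p5.
      branch 1.2 (add (p3 and not p3)):
        (p3 and not p3): α-rule — add p3, not p3.
        × closes — contains both p3 and not p3.
  branch 2 (add not not p1):
    not not p1: drop double negation, giving p1.
    × closes — contains both p1 and not p1.
All 4 branches close.
Every branch closed, so the negation is unsatisfiable and the formula is valid.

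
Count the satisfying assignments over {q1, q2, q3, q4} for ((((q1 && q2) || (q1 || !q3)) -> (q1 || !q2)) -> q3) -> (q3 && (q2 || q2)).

Initial set: {T (((((q1 && q2) || (q1 || !q3)) -> (q1 || !q2)) -> q3) -> (q3 && (q2 || q2)))}.
T (((((q1 && q2) || (q1 || !q3)) -> (q1 || !q2)) -> q3) -> (q3 && (q2 || q2))): β-rule — branch into F ((((q1 && q2) || (q1 || !q3)) -> (q1 || !q2)) -> q3)  //  T (q3 && (q2 || q2)).
  branch 1 (add F ((((q1 && q2) || (q1 || !q3)) -> (q1 || !q2)) -> q3)):
    F ((((q1 && q2) || (q1 || !q3)) -> (q1 || !q2)) -> q3): α-rule — add T (((q1 && q2) || (q1 || !q3)) -> (q1 || !q2)), F q3.
    T (((q1 && q2) || (q1 || !q3)) -> (q1 || !q2)): β-rule — branch into F ((q1 && q2) || (q1 || !q3))  //  T (q1 || !q2).
      branch 1.1 (add F ((q1 && q2) || (q1 || !q3))):
        F ((q1 && q2) || (q1 || !q3)): α-rule — add F (q1 && q2), F (q1 || !q3).
        F (q1 || !q3): α-rule — add F q1, F !q3.
        × closes — contains both q3 and !q3.
      branch 1.2 (add T (q1 || !q2)):
        T (q1 || !q2): β-rule — branch into T q1  //  T !q2.
          branch 1.2.1 (add T q1):
            ○ open, literals {q1=true, q3=false}.
          branch 1.2.2 (add T !q2):
            ○ open, literals {q2=false, q3=false}.
  branch 2 (add T (q3 && (q2 || q2))):
    T (q3 && (q2 || q2)): α-rule — add T q3, T (q2 || q2).
    T (q2 || q2): β-rule — branch into T q2  //  T q2.
      branch 2.1 (add T q2):
        ○ open, literals {q2=true, q3=true}.
      branch 2.2 (add T q2):
        ○ open, literals {q2=true, q3=true}.
1 branch closed, 4 open.
Each open branch fixes some atoms; the unmentioned ones are free. Counting distinct full assignments: branch {q1=true, q3=false} (q2, q4) contributes 4 new; branch {q2=false, q3=false} (q1, q4) contributes 2 new; branch {q2=true, q3=true} (q1, q4) contributes 4 new; branch {q2=true, q3=true} (q1, q4) contributes 0 new. Total: 10.

10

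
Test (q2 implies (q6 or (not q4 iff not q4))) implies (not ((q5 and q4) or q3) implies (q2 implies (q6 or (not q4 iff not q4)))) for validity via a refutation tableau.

Valid

Assume the negation and expand:
Initial set: {not ((q2 implies (q6 or (not q4 iff not q4))) implies (not ((q5 and q4) or q3) implies (q2 implies (q6 or (not q4 iff not q4)))))}.
not ((q2 implies (q6 or (not q4 iff not q4))) implies (not ((q5 and q4) or q3) implies (q2 implies (q6 or (not q4 iff not q4))))): α-rule — add (q2 implies (q6 or (not q4 iff not q4))), not (not ((q5 and q4) or q3) implies (q2 implies (q6 or (not q4 iff not q4)))).
not (not ((q5 and q4) or q3) implies (q2 implies (q6 or (not q4 iff not q4)))): α-rule — add not ((q5 and q4) or q3), not (q2 implies (q6 or (not q4 iff not q4))).
not ((q5 and q4) or q3): α-rule — add not (q5 and q4), not q3.
not (q2 implies (q6 or (not q4 iff not q4))): α-rule — add q2, not (q6 or (not q4 iff not q4)).
not (q6 or (not q4 iff not q4)): α-rule — add not q6, not (not q4 iff not q4).
(q2 implies (q6 or (not q4 iff not q4))): β-rule — branch into not q2  //  (q6 or (not q4 iff not q4)).
  branch 1 (add not q2):
    × closes — contains both q2 and not q2.
  branch 2 (add (q6 or (not q4 iff not q4))):
    not (q5 and q4): β-rule — branch into not q5  //  not q4.
      branch 2.1 (add not q5):
        not (not q4 iff not q4): β-rule — branch into not q4, not not q4  //  not not q4, not q4.
          branch 2.1.1 (add not q4, not not q4):
            × closes — contains both q4 and not q4.
          branch 2.1.2 (add not not q4, not q4):
            × closes — contains both q4 and not q4.
      branch 2.2 (add not q4):
        not (not q4 iff not q4): β-rule — branch into not q4, not not q4  //  not not q4, not q4.
          branch 2.2.1 (add not q4, not not q4):
            × closes — contains both q4 and not q4.
          branch 2.2.2 (add not not q4, not q4):
            × closes — contains both q4 and not q4.
All 5 branches close.
Every branch closed, so the negation is unsatisfiable and the formula is valid.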